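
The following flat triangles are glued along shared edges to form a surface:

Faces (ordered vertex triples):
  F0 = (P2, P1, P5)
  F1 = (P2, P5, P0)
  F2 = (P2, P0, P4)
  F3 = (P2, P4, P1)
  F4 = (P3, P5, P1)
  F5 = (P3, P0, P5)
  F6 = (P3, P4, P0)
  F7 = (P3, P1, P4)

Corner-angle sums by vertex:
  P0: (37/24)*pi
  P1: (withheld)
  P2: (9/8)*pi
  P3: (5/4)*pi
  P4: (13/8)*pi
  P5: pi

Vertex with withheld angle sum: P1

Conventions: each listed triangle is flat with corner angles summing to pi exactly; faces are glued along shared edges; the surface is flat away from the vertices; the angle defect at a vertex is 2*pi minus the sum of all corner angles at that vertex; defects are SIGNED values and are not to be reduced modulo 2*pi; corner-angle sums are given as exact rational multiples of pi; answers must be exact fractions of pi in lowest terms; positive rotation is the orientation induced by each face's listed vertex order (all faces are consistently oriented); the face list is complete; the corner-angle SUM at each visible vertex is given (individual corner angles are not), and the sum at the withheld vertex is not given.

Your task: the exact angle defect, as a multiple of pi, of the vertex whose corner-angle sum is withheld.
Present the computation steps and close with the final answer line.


V = 6, E = 12, F = 8; chi = V - E + F = 2
Gauss-Bonnet: total defect = 2*pi*chi = 4*pi; visible defects sum to (83/24)*pi

Answer: defect(P1) = (13/24)*pi


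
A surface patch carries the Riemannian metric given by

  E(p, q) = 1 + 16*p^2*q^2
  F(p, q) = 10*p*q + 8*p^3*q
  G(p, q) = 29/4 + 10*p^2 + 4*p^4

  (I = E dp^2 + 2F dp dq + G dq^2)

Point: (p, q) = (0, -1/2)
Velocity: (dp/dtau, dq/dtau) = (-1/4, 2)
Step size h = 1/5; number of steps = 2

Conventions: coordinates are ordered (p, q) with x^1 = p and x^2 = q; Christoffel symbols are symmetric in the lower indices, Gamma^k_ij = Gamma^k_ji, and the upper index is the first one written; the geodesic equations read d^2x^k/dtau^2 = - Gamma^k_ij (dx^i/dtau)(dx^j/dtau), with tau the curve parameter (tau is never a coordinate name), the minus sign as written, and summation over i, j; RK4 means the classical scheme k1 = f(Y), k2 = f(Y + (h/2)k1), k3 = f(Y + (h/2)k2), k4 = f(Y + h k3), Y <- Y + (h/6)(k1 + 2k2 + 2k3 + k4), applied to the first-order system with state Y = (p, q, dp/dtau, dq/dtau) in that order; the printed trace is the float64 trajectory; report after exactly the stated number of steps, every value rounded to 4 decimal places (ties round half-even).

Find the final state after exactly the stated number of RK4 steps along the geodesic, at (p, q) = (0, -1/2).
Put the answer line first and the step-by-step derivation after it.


Answer: p = -0.1000, q = 0.2979, dp/dtau = -0.2496, dq/dtau = 1.9761

f(Y) = (dp/dtau, dq/dtau, -Gamma^p_ij Y'^i Y'^j, -Gamma^q_ij Y'^i Y'^j) with the Gammas evaluated at the stage position; h = 0.200000; intermediate values shown to 6 dp
step 0: p = 0.0000, q = -0.5000, dp/dtau = -0.2500, dq/dtau = 2.0000
step 1:
  k1: at (p, q) = (0.000000, -0.500000), (dp/dtau, dq/dtau) = (-0.250000, 2.000000); Gamma_ppp = 0.000000, Gamma_ppq = 0.000000, Gamma_pqq = 0.000000, Gamma_qpp = -0.689655, Gamma_qpq = 0.000000, Gamma_qqq = 0.000000; k1 = (-0.250000, 2.000000, 0.000000, 0.043103)
  k2: at (p, q) = (-0.025000, -0.300000), (dp/dtau, dq/dtau) = (-0.250000, 2.004310); Gamma_ppp = -0.004961, Gamma_ppq = -0.000413, Gamma_pqq = 0.000000, Gamma_qpp = -0.413592, Gamma_qpq = -0.034466, Gamma_qqq = 0.000000; k2 = (-0.250000, 2.004310, -0.000104, -0.008691)
  k3: at (p, q) = (-0.025000, -0.299569), (dp/dtau, dq/dtau) = (-0.250010, 1.999131); Gamma_ppp = -0.004946, Gamma_ppq = -0.000413, Gamma_pqq = 0.000000, Gamma_qpp = -0.412998, Gamma_qpq = -0.034466, Gamma_qqq = 0.000000; k3 = (-0.250010, 1.999131, -0.000103, -0.008638)
  k4: at (p, q) = (-0.050002, -0.100174), (dp/dtau, dq/dtau) = (-0.250021, 1.998272); Gamma_ppp = -0.001103, Gamma_ppq = -0.000551, Gamma_pqq = 0.000000, Gamma_qpp = -0.137963, Gamma_qpq = -0.068865, Gamma_qqq = 0.000000; k4 = (-0.250021, 1.998272, -0.000481, -0.060187)
  Y <- Y + (h/6)(k1 + 2k2 + 2k3 + k4): p = -0.0500, q = -0.0998, dp/dtau = -0.2500, dq/dtau = 1.9983
step 2:
  k1: at (p, q) = (-0.050001, -0.099828), (dp/dtau, dq/dtau) = (-0.250030, 1.998275); Gamma_ppp = -0.001096, Gamma_ppq = -0.000549, Gamma_pqq = 0.000000, Gamma_qpp = -0.137487, Gamma_qpq = -0.068864, Gamma_qqq = 0.000000; k1 = (-0.250030, 1.998275, -0.000480, -0.060218)
  k2: at (p, q) = (-0.075004, 0.099999), (dp/dtau, dq/dtau) = (-0.250078, 1.992254); Gamma_ppp = -0.001642, Gamma_ppq = 0.001232, Gamma_pqq = 0.000000, Gamma_qpp = 0.137465, Gamma_qpq = -0.103105, Gamma_qqq = 0.000000; k2 = (-0.250078, 1.992254, 0.001330, -0.111335)
  k3: at (p, q) = (-0.075009, 0.099397), (dp/dtau, dq/dtau) = (-0.249897, 1.987142); Gamma_ppp = -0.001623, Gamma_ppq = 0.001225, Gamma_pqq = 0.000000, Gamma_qpp = 0.136637, Gamma_qpq = -0.103112, Gamma_qqq = 0.000000; k3 = (-0.249897, 1.987142, 0.001317, -0.110940)
  k4: at (p, q) = (-0.099981, 0.297600), (dp/dtau, dq/dtau) = (-0.249766, 1.976087); Gamma_ppp = -0.019238, Gamma_ppq = 0.006463, Gamma_pqq = 0.000000, Gamma_qpp = 0.407331, Gamma_qpq = -0.136846, Gamma_qqq = 0.000000; k4 = (-0.249766, 1.976087, 0.007580, -0.160494)
  Y <- Y + (h/6)(k1 + 2k2 + 2k3 + k4): p = -0.1000, q = 0.2979, dp/dtau = -0.2496, dq/dtau = 1.9761


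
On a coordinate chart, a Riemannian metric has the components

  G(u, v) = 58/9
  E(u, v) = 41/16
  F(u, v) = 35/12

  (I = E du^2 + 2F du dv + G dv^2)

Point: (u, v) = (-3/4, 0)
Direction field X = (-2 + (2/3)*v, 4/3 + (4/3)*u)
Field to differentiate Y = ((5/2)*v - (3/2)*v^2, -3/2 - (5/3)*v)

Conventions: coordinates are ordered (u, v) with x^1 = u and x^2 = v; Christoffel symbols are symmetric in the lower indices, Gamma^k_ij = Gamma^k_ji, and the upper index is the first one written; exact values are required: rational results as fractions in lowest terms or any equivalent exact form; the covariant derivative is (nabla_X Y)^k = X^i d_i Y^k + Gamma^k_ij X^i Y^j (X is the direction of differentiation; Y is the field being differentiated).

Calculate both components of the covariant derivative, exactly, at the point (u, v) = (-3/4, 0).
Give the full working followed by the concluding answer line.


E = 41/16, F = 35/12, G = 58/9 at the point
E_u = 0, E_v = 0, F_u = 0, F_v = 0, G_u = 0, G_v = 0
EG - F^2 = 1153/144;  g^inv = (144/1153) * [[58/9, -35/12], [-35/12, 41/16]]
first-kind symbols [ij,l] = (1/2)(d_i g_jl + d_j g_il - d_l g_ij): [uu,u] = E_u/2 = 0, [uu,v] = F_u - E_v/2 = 0, [uv,u] = E_v/2 = 0, [uv,v] = G_u/2 = 0, [vv,u] = F_v - G_u/2 = 0, [vv,v] = G_v/2 = 0
Gamma^u_ij = (G*[ij,u] - F*[ij,v])/(EG - F^2), Gamma^v_ij = (E*[ij,v] - F*[ij,u])/(EG - F^2)
Gamma_uuu = 0, Gamma_uuv = 0, Gamma_uvv = 0, Gamma_vuu = 0, Gamma_vuv = 0, Gamma_vvv = 0
X = (-2, 1/3), Y = (0, -3/2) at the point

Answer: (nabla_X Y)^u = 5/6, (nabla_X Y)^v = -5/9


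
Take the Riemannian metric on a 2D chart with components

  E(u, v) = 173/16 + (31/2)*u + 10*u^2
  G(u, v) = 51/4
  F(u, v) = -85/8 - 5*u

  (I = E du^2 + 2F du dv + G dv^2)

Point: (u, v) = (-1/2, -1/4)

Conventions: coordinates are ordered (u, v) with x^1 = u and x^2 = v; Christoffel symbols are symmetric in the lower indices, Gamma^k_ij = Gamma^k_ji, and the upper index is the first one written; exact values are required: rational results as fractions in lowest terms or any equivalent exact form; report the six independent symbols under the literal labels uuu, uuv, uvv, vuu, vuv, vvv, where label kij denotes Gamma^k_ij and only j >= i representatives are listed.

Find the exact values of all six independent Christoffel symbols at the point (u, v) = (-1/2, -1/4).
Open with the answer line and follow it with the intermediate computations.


Answer: Gamma_uuu = -178/157, Gamma_uuv = 0, Gamma_uvv = 0, Gamma_vuu = -175/157, Gamma_vuv = 0, Gamma_vvv = 0

E = 89/16, F = -65/8, G = 51/4 at the point
E_u = 11/2, E_v = 0, F_u = -5, F_v = 0, G_u = 0, G_v = 0
EG - F^2 = 157/32;  g^inv = (32/157) * [[51/4, 65/8], [65/8, 89/16]]
first-kind symbols [ij,l] = (1/2)(d_i g_jl + d_j g_il - d_l g_ij): [uu,u] = E_u/2 = 11/4, [uu,v] = F_u - E_v/2 = -5, [uv,u] = E_v/2 = 0, [uv,v] = G_u/2 = 0, [vv,u] = F_v - G_u/2 = 0, [vv,v] = G_v/2 = 0
Gamma^u_ij = (G*[ij,u] - F*[ij,v])/(EG - F^2), Gamma^v_ij = (E*[ij,v] - F*[ij,u])/(EG - F^2)


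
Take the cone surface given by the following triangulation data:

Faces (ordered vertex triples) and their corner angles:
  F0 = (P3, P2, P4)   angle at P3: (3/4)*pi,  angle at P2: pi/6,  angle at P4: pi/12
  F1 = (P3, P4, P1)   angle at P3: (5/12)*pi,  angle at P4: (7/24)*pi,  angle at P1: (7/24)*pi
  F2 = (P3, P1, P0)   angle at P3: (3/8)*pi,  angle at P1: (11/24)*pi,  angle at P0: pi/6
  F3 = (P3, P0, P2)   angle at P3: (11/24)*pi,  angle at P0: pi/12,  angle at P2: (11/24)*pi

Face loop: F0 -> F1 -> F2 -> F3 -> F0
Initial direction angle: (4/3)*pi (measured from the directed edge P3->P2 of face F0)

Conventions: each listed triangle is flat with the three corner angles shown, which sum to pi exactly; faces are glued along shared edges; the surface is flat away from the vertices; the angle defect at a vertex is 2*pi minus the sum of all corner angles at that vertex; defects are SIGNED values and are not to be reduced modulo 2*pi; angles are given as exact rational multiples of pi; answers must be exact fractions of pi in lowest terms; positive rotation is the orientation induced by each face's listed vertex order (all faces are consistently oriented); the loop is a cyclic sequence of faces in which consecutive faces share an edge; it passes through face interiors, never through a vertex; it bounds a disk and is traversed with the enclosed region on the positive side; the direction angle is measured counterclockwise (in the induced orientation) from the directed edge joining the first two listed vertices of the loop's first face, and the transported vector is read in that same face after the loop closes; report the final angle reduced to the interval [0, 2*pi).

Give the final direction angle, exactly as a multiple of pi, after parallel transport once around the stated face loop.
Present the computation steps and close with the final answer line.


enclosed vertex P3: corner angles sum to 2*pi, defect = 2*pi - 2*pi = 0
the final direction is the initial angle plus the enclosed defects, taken mod 2*pi in the induced orientation
final angle = (4/3)*pi + 0 = (4/3)*pi (mod 2*pi)

Answer: final direction angle = (4/3)*pi


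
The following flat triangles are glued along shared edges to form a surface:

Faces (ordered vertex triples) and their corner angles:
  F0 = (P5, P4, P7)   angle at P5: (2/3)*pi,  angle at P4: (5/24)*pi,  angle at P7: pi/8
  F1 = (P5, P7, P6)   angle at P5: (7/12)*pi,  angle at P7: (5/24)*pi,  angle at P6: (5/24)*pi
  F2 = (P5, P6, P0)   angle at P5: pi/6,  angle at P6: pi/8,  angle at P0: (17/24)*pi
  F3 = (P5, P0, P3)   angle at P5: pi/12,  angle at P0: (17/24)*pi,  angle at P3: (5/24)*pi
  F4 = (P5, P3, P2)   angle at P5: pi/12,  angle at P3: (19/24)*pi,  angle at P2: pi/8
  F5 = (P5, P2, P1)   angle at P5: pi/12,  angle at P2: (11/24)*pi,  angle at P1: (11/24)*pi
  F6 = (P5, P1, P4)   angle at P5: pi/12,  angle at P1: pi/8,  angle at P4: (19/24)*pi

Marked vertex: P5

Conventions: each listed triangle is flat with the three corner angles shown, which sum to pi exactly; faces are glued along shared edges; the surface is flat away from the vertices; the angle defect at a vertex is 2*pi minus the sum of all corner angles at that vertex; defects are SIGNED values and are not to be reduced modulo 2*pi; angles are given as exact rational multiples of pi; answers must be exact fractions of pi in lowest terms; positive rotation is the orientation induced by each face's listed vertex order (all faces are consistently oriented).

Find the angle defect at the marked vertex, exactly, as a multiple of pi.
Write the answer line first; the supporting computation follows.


Answer: defect(P5) = pi/4

Sum of corner angles at P5: (7/4)*pi
defect = 2*pi - (7/4)*pi


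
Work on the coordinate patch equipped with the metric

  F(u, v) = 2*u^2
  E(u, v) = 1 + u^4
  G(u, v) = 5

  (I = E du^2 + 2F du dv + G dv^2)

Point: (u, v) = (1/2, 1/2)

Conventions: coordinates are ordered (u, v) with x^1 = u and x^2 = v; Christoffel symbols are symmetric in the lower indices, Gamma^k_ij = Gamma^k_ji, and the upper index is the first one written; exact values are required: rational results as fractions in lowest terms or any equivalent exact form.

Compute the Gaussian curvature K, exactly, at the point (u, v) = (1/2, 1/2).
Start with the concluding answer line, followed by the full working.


Answer: K = 0

E = 17/16, F = 1/2, G = 5, EG - F^2 = 81/16 at the point
E_u = 1/2, E_v = 0, F_u = 2, F_v = 0, G_u = 0, G_v = 0
E_vv = 0, F_uv = 0, G_uu = 0
Evaluate Brioschi's two determinant matrices M1, M2 and divide by (EG - F^2)^2.
M1 = [[-E_vv/2 + F_uv - G_uu/2, E_u/2, F_u - E_v/2], [F_v - G_u/2, E, F], [G_v/2, F, G]] = [[0, 1/4, 2], [0, 17/16, 1/2], [0, 1/2, 5]]; det M1 = 0
M2 = [[0, E_v/2, G_u/2], [E_v/2, E, F], [G_u/2, F, G]] = [[0, 0, 0], [0, 17/16, 1/2], [0, 1/2, 5]]; det M2 = 0
det M1 - det M2 = 0; K = 0 / (81/16)^2 = 0


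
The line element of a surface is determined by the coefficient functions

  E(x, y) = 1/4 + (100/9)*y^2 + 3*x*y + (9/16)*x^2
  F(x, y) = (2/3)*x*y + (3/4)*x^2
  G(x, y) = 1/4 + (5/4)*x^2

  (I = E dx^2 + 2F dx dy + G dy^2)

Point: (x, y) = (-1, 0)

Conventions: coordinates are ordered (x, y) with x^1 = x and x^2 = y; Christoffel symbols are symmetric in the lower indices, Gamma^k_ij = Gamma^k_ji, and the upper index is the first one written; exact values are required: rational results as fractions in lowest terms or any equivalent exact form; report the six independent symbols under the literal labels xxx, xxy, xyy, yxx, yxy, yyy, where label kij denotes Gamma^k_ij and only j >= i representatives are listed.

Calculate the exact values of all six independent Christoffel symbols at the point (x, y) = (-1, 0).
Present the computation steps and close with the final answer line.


E = 13/16, F = 3/4, G = 3/2 at the point
E_x = -9/8, E_y = -3, F_x = -3/2, F_y = -2/3, G_x = -5/2, G_y = 0
EG - F^2 = 21/32;  g^inv = (32/21) * [[3/2, -3/4], [-3/4, 13/16]]
first-kind symbols [ij,l] = (1/2)(d_i g_jl + d_j g_il - d_l g_ij): [xx,x] = E_x/2 = -9/16, [xx,y] = F_x - E_y/2 = 0, [xy,x] = E_y/2 = -3/2, [xy,y] = G_x/2 = -5/4, [yy,x] = F_y - G_x/2 = 7/12, [yy,y] = G_y/2 = 0
Gamma^x_ij = (G*[ij,x] - F*[ij,y])/(EG - F^2), Gamma^y_ij = (E*[ij,y] - F*[ij,x])/(EG - F^2)

Answer: Gamma_xxx = -9/7, Gamma_xxy = -2, Gamma_xyy = 4/3, Gamma_yxx = 9/14, Gamma_yxy = 1/6, Gamma_yyy = -2/3


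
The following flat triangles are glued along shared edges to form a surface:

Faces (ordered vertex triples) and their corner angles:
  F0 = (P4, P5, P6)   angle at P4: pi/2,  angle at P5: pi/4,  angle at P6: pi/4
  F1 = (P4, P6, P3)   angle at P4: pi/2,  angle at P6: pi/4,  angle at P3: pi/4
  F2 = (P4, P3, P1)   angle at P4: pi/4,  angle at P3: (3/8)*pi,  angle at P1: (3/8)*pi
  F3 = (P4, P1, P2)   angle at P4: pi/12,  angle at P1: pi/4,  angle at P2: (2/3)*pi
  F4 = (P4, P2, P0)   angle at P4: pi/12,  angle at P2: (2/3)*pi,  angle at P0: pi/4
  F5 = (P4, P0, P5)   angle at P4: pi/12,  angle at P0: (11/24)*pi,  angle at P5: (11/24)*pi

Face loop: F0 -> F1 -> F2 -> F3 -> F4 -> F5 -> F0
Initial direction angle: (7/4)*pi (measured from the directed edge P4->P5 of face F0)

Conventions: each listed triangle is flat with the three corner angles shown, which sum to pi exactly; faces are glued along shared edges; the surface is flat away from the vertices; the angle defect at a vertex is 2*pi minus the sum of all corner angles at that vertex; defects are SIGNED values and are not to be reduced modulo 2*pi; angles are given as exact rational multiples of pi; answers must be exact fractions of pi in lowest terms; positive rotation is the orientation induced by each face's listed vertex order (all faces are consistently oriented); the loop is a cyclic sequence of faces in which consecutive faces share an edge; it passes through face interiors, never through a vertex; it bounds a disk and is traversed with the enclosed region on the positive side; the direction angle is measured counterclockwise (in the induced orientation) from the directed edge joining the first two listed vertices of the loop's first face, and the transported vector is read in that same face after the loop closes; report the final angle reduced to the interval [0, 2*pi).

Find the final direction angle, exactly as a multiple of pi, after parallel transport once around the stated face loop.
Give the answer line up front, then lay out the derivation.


Answer: final direction angle = pi/4

enclosed vertex P4: corner angles sum to (3/2)*pi, defect = 2*pi - (3/2)*pi = pi/2
by Gauss-Bonnet the loop rotates the vector by the enclosed defect sum (positive orientation, mod 2*pi)
final angle = (7/4)*pi + pi/2 = pi/4 (mod 2*pi)


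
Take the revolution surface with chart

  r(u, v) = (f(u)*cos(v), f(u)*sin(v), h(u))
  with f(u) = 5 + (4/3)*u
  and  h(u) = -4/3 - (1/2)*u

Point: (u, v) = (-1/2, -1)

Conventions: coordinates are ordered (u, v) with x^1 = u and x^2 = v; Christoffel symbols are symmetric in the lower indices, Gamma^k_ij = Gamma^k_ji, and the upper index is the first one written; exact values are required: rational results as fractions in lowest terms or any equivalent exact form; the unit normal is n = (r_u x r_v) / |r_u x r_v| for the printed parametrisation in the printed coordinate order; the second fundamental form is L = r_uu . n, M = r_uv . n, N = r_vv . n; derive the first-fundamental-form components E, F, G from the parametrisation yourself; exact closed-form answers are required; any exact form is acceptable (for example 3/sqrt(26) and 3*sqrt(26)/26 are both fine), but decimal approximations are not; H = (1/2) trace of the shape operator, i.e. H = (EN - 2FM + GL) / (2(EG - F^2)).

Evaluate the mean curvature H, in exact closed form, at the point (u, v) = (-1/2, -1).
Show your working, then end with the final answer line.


f = 13/3, f' = 4/3, f'' = 0, h' = -1/2, h'' = 0
E = 73/36, F = 0, G = 169/9; answer radicand W^2 = 73/36
unnormalised second-form numerators: l = 0, m = 0, n = -13/6; L = l/sqrt(73/36), and similarly M = m/sqrt(W^2), N = n/sqrt(W^2)
H = (E*n - 2*F*m + G*l) / (2*(EG - F^2)*sqrt(W^2)); E*n - 2*F*m + G*l = -949/216, EG - F^2 = 12337/324, so H = (-3/52)/sqrt(73/36)

Answer: H = -9*sqrt(73)/1898


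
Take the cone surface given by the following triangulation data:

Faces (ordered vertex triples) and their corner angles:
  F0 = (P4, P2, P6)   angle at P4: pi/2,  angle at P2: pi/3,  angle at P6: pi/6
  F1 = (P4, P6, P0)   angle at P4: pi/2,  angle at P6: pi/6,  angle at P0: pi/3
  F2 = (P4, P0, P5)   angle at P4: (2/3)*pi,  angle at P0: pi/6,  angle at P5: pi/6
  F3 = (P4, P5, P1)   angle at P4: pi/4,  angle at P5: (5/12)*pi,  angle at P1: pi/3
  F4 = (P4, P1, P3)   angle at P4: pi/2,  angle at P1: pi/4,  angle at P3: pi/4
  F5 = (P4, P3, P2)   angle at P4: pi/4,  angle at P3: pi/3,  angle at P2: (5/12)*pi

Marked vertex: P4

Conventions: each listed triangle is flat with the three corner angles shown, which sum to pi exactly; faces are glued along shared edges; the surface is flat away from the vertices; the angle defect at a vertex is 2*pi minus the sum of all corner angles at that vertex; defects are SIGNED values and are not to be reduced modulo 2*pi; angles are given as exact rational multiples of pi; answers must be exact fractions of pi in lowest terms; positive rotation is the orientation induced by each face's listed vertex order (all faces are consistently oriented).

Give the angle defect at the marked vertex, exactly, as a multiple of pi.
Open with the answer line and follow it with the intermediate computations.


Answer: defect(P4) = (-2/3)*pi

Sum of corner angles at P4: (8/3)*pi
defect = 2*pi - (8/3)*pi


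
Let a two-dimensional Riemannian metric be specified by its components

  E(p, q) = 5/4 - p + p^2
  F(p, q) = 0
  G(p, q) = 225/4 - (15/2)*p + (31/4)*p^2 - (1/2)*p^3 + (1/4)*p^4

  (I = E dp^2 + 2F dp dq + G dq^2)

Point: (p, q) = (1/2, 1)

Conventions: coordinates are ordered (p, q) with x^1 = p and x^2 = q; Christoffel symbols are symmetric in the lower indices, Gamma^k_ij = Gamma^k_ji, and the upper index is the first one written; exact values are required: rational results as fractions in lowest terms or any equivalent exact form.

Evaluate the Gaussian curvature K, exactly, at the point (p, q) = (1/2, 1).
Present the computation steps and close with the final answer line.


E = 1, F = 0, G = 3481/64, EG - F^2 = 3481/64 at the point
E_p = 0, E_q = 0, F_p = 0, F_q = 0, G_p = 0, G_q = 0
E_qq = 0, F_pq = 0, G_pp = 59/4
Compute both Brioschi determinants and normalise by (EG - F^2)^2.
M1 = [[-E_qq/2 + F_pq - G_pp/2, E_p/2, F_p - E_q/2], [F_q - G_p/2, E, F], [G_q/2, F, G]] = [[-59/8, 0, 0], [0, 1, 0], [0, 0, 3481/64]]; det M1 = -205379/512
M2 = [[0, E_q/2, G_p/2], [E_q/2, E, F], [G_p/2, F, G]] = [[0, 0, 0], [0, 1, 0], [0, 0, 3481/64]]; det M2 = 0
det M1 - det M2 = -205379/512; K = -205379/512 / (3481/64)^2 = -8/59

Answer: K = -8/59


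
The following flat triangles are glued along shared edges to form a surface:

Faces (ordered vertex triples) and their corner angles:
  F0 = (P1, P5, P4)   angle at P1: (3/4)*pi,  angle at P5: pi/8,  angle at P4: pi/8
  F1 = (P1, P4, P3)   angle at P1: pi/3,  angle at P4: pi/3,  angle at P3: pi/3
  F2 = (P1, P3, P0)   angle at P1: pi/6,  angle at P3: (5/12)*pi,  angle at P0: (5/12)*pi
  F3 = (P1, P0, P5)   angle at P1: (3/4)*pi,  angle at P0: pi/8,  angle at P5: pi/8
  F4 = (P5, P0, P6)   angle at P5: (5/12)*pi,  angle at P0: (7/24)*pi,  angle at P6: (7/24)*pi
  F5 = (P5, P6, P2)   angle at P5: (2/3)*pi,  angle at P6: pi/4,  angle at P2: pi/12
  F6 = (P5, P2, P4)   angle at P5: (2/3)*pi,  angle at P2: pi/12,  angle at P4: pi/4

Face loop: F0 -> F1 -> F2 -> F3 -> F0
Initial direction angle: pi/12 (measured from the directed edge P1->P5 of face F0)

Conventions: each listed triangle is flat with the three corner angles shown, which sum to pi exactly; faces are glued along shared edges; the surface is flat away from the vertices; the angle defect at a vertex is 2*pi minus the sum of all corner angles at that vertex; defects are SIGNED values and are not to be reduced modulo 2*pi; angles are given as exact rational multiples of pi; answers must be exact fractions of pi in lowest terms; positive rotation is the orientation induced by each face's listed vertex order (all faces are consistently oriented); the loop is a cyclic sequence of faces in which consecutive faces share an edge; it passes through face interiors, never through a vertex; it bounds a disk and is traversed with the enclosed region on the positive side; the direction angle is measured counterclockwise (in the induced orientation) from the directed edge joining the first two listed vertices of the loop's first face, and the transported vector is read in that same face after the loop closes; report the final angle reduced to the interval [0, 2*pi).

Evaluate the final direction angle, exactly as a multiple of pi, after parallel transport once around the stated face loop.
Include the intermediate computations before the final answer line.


enclosed vertex P1: corner angles sum to 2*pi, defect = 2*pi - 2*pi = 0
transport around the loop rotates by the sum of enclosed defects; add to the initial angle mod 2*pi
final angle = pi/12 + 0 = pi/12 (mod 2*pi)

Answer: final direction angle = pi/12


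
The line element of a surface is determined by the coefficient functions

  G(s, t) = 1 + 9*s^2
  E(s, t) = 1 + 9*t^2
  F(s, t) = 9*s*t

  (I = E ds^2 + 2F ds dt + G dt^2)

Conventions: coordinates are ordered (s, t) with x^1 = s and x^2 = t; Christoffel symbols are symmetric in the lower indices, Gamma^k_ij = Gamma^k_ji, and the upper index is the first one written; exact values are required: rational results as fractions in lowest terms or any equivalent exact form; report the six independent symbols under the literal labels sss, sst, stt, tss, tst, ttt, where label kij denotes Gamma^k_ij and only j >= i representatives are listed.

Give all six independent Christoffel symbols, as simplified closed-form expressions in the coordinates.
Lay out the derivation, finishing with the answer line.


E = 1 + 9*t^2; F = 9*s*t; G = 1 + 9*s^2
Gamma^k_ij = (1/2) g^{kl} (d_i g_jl + d_j g_il - d_l g_ij), with g^inv = (1/(EG-F^2)) [[G, -F], [-F, E]]
first partials: E_s = 0, E_t = 18*t, F_s = 9*t, F_t = 9*s, G_s = 18*s, G_t = 0
D = EG - F^2 = 1 + 9*t^2 + 9*s^2
expanded: Gamma^s_ss = (G E_s - 2F F_s + F E_t)/(2D), Gamma^s_st = (G E_t - F G_s)/(2D), Gamma^s_tt = (2G F_t - G G_s - F G_t)/(2D), Gamma^t_ss = (2E F_s - E E_t - F E_s)/(2D), Gamma^t_st = (E G_s - F E_t)/(2D), Gamma^t_tt = (E G_t - 2F F_t + F G_s)/(2D); substitute and cancel common factors

Answer: Gamma_sss = 0, Gamma_sst = 9*t/(9*s^2 + 9*t^2 + 1), Gamma_stt = 0, Gamma_tss = 0, Gamma_tst = 9*s/(9*s^2 + 9*t^2 + 1), Gamma_ttt = 0


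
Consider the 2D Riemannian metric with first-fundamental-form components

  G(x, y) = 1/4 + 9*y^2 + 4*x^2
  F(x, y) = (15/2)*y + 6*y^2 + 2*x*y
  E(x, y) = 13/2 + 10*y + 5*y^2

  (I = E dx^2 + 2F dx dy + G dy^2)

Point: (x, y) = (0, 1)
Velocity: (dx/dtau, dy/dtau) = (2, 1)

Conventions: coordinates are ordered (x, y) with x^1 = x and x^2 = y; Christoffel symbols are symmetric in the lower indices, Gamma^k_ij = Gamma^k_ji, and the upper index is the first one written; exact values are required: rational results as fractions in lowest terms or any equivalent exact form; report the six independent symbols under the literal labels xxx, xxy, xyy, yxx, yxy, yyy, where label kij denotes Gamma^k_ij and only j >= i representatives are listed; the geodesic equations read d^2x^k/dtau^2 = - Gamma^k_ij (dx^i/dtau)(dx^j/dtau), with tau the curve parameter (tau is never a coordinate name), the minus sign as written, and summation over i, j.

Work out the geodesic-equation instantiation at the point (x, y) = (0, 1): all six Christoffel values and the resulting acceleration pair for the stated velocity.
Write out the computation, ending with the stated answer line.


E = 43/2, F = 27/2, G = 37/4 at the point
E_x = 0, E_y = 20, F_x = 2, F_y = 39/2, G_x = 0, G_y = 18
EG - F^2 = 133/8;  g^inv = (8/133) * [[37/4, -27/2], [-27/2, 43/2]]
first-kind symbols [ij,l] = (1/2)(d_i g_jl + d_j g_il - d_l g_ij): [xx,x] = E_x/2 = 0, [xx,y] = F_x - E_y/2 = -8, [xy,x] = E_y/2 = 10, [xy,y] = G_x/2 = 0, [yy,x] = F_y - G_x/2 = 39/2, [yy,y] = G_y/2 = 9
Gamma^x_ij = (G*[ij,x] - F*[ij,y])/(EG - F^2), Gamma^y_ij = (E*[ij,y] - F*[ij,x])/(EG - F^2)
Gamma_xxx = 864/133, Gamma_xxy = 740/133, Gamma_xyy = 471/133, Gamma_yxx = -1376/133, Gamma_yxy = -1080/133, Gamma_yyy = -558/133
d^2x/dtau^2 = -(Gamma_xxx*(2)^2 + 2*Gamma_xxy*(2)*(1) + Gamma_xyy*(1)^2) = -6887/133
d^2y/dtau^2 = -(Gamma_yxx*(2)^2 + 2*Gamma_yxy*(2)*(1) + Gamma_yyy*(1)^2) = 10382/133

Answer: Gamma_xxx = 864/133, Gamma_xxy = 740/133, Gamma_xyy = 471/133, Gamma_yxx = -1376/133, Gamma_yxy = -1080/133, Gamma_yyy = -558/133; accelerations (d^2x/dtau^2, d^2y/dtau^2) = (-6887/133, 10382/133)


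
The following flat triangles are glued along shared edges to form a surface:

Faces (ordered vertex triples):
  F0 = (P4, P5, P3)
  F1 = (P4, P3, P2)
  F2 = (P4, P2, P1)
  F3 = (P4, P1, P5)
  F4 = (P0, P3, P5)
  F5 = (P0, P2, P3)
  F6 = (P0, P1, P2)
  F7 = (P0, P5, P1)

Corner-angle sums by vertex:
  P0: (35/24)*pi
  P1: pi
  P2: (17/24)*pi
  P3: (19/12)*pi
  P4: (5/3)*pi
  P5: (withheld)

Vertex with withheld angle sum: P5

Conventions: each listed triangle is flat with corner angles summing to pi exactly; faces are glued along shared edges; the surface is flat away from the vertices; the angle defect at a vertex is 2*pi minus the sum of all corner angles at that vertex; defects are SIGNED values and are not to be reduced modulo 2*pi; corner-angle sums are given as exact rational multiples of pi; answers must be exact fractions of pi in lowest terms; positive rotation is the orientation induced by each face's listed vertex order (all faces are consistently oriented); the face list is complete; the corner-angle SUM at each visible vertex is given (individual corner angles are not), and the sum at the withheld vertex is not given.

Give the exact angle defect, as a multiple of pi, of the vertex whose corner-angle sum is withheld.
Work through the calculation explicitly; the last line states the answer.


V = 6, E = 12, F = 8; chi = V - E + F = 2
Gauss-Bonnet: total defect = 2*pi*chi = 4*pi; visible defects sum to (43/12)*pi

Answer: defect(P5) = (5/12)*pi


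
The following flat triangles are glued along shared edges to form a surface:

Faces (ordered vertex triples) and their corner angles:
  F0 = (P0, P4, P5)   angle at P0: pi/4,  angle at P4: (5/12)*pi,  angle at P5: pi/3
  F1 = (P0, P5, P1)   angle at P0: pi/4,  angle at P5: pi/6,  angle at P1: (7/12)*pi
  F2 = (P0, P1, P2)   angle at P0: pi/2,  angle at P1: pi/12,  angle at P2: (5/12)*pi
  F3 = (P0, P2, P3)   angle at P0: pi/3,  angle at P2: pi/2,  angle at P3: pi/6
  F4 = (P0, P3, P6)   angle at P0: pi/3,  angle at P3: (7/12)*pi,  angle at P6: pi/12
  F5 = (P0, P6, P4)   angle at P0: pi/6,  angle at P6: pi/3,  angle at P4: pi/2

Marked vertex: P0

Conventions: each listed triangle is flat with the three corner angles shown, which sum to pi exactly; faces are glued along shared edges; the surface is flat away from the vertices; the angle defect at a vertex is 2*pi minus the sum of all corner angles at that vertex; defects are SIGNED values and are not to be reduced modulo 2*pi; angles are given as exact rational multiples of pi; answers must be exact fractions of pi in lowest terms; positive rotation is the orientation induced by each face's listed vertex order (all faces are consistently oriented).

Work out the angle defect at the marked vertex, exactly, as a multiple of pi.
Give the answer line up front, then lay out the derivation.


Answer: defect(P0) = pi/6

Sum of corner angles at P0: (11/6)*pi
defect = 2*pi - (11/6)*pi


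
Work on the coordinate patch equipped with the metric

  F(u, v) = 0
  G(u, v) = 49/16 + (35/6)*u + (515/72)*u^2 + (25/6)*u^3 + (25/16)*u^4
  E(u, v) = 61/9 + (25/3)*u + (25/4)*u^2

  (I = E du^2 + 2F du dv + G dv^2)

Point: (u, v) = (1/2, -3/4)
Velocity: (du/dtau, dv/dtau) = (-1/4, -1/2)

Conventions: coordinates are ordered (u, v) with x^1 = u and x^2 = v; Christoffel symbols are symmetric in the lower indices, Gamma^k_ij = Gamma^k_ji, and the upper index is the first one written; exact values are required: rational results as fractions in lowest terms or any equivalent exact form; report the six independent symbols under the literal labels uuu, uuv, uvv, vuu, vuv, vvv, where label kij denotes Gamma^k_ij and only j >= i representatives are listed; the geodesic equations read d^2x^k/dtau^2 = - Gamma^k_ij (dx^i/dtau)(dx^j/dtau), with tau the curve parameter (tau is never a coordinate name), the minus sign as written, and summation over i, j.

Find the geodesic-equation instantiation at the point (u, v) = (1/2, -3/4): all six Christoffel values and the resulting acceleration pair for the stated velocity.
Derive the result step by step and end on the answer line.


E = 1801/144, F = 0, G = 19321/2304 at the point
E_u = 175/12, E_v = 0, F_u = 0, F_v = 0, G_u = 4865/288, G_v = 0
EG - F^2 = 34797121/331776;  g^inv = (331776/34797121) * [[19321/2304, 0], [0, 1801/144]]
first-kind symbols [ij,l] = (1/2)(d_i g_jl + d_j g_il - d_l g_ij): [uu,u] = E_u/2 = 175/24, [uu,v] = F_u - E_v/2 = 0, [uv,u] = E_v/2 = 0, [uv,v] = G_u/2 = 4865/576, [vv,u] = F_v - G_u/2 = -4865/576, [vv,v] = G_v/2 = 0
Gamma^u_ij = (G*[ij,u] - F*[ij,v])/(EG - F^2), Gamma^v_ij = (E*[ij,v] - F*[ij,u])/(EG - F^2)
Gamma_uuu = 1050/1801, Gamma_uuv = 0, Gamma_uvv = -4865/7204, Gamma_vuu = 0, Gamma_vuv = 140/139, Gamma_vvv = 0
d^2u/dtau^2 = -(Gamma_uuu*(-1/4)^2 + 2*Gamma_uuv*(-1/4)*(-1/2) + Gamma_uvv*(-1/2)^2) = 3815/28816
d^2v/dtau^2 = -(Gamma_vuu*(-1/4)^2 + 2*Gamma_vuv*(-1/4)*(-1/2) + Gamma_vvv*(-1/2)^2) = -35/139

Answer: Gamma_uuu = 1050/1801, Gamma_uuv = 0, Gamma_uvv = -4865/7204, Gamma_vuu = 0, Gamma_vuv = 140/139, Gamma_vvv = 0; accelerations (d^2u/dtau^2, d^2v/dtau^2) = (3815/28816, -35/139)


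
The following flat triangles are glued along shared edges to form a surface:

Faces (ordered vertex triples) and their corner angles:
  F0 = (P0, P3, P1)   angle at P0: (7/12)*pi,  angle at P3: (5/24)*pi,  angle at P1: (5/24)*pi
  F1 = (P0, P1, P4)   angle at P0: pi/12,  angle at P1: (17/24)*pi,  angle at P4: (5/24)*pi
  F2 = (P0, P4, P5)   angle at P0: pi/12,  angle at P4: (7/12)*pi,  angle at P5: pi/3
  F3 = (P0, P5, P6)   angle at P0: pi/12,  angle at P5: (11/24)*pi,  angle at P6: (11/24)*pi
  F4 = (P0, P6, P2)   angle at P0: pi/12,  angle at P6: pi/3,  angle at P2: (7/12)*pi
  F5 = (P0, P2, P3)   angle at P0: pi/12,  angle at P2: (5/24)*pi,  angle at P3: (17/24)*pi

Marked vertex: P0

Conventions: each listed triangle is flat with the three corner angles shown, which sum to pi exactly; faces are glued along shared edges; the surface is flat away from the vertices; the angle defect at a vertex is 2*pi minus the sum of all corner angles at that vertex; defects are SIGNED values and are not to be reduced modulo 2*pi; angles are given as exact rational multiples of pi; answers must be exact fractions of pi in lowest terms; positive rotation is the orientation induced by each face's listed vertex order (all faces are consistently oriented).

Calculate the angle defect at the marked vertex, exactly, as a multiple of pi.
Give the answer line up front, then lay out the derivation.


Answer: defect(P0) = pi

Sum of corner angles at P0: pi
defect = 2*pi - pi


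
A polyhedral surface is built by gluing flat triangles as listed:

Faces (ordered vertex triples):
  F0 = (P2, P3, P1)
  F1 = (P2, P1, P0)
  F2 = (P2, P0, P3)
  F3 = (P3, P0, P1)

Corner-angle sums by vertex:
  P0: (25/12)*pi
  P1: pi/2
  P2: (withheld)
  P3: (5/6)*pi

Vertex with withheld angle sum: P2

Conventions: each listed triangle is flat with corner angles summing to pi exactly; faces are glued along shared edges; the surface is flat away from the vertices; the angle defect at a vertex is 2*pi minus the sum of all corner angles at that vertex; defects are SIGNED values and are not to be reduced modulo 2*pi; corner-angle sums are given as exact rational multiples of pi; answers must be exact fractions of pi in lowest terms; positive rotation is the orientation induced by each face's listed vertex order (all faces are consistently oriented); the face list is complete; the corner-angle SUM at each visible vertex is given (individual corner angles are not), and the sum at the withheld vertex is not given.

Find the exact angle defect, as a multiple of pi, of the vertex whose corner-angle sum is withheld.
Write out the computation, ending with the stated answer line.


V = 4, E = 6, F = 4; chi = V - E + F = 2
Gauss-Bonnet: total defect = 2*pi*chi = 4*pi; visible defects sum to (31/12)*pi

Answer: defect(P2) = (17/12)*pi


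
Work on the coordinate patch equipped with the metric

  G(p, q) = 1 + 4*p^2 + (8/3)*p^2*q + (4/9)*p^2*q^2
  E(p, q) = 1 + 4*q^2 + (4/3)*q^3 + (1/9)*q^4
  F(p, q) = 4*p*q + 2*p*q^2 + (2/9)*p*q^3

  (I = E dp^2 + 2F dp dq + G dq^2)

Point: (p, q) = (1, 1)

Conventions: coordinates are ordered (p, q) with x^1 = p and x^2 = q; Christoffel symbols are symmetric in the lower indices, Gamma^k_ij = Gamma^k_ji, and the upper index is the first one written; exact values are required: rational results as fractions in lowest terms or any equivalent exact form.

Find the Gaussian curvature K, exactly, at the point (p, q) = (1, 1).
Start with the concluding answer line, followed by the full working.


Answer: K = -144/3721

E = 58/9, F = 56/9, G = 73/9, EG - F^2 = 122/9 at the point
E_p = 0, E_q = 112/9, F_p = 56/9, F_q = 26/3, G_p = 128/9, G_q = 32/9
E_qq = 52/3, F_pq = 26/3, G_pp = 128/9
K follows from Brioschi's formula, (det M1 - det M2)/(EG - F^2)^2.
M1 = [[-E_qq/2 + F_pq - G_pp/2, E_p/2, F_p - E_q/2], [F_q - G_p/2, E, F], [G_q/2, F, G]] = [[-64/9, 0, 0], [14/9, 58/9, 56/9], [16/9, 56/9, 73/9]]; det M1 = -7808/81
M2 = [[0, E_q/2, G_p/2], [E_q/2, E, F], [G_p/2, F, G]] = [[0, 56/9, 64/9], [56/9, 58/9, 56/9], [64/9, 56/9, 73/9]]; det M2 = -7232/81
det M1 - det M2 = -64/9; K = -64/9 / (122/9)^2 = -144/3721


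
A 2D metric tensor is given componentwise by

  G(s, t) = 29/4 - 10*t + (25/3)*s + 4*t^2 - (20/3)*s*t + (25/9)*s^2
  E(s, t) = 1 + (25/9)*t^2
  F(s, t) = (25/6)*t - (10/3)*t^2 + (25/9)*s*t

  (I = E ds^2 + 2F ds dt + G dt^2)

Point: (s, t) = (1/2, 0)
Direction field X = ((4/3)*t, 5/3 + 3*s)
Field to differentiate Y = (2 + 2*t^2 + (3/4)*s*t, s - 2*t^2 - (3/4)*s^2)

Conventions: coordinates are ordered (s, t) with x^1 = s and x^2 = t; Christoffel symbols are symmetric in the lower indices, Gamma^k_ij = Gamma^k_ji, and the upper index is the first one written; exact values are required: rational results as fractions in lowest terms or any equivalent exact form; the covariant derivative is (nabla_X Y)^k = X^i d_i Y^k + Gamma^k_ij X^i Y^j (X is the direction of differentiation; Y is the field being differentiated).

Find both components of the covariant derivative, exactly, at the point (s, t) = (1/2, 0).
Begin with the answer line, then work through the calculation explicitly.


Answer: (nabla_X Y)^s = 19/16, (nabla_X Y)^t = 6175/2616

E = 1, F = 0, G = 109/9 at the point
E_s = 0, E_t = 0, F_s = 0, F_t = 50/9, G_s = 100/9, G_t = -40/3
EG - F^2 = 109/9;  g^inv = (9/109) * [[109/9, 0], [0, 1]]
first-kind symbols [ij,l] = (1/2)(d_i g_jl + d_j g_il - d_l g_ij): [ss,s] = E_s/2 = 0, [ss,t] = F_s - E_t/2 = 0, [st,s] = E_t/2 = 0, [st,t] = G_s/2 = 50/9, [tt,s] = F_t - G_s/2 = 0, [tt,t] = G_t/2 = -20/3
Gamma^s_ij = (G*[ij,s] - F*[ij,t])/(EG - F^2), Gamma^t_ij = (E*[ij,t] - F*[ij,s])/(EG - F^2)
Gamma_sss = 0, Gamma_sst = 0, Gamma_stt = 0, Gamma_tss = 0, Gamma_tst = 50/109, Gamma_ttt = -60/109
X = (0, 19/6), Y = (2, 5/16) at the point


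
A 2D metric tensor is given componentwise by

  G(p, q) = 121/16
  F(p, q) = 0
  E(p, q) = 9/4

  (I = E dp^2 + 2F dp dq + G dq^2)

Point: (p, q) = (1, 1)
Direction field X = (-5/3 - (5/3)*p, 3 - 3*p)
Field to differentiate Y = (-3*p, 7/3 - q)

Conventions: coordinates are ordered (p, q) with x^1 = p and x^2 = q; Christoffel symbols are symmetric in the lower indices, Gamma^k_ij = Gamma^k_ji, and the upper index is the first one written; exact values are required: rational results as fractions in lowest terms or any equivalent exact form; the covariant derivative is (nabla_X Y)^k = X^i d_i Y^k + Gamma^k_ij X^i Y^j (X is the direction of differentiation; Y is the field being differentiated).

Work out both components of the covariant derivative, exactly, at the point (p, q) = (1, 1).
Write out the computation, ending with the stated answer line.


E = 9/4, F = 0, G = 121/16 at the point
E_p = 0, E_q = 0, F_p = 0, F_q = 0, G_p = 0, G_q = 0
EG - F^2 = 1089/64;  g^inv = (64/1089) * [[121/16, 0], [0, 9/4]]
first-kind symbols [ij,l] = (1/2)(d_i g_jl + d_j g_il - d_l g_ij): [pp,p] = E_p/2 = 0, [pp,q] = F_p - E_q/2 = 0, [pq,p] = E_q/2 = 0, [pq,q] = G_p/2 = 0, [qq,p] = F_q - G_p/2 = 0, [qq,q] = G_q/2 = 0
Gamma^p_ij = (G*[ij,p] - F*[ij,q])/(EG - F^2), Gamma^q_ij = (E*[ij,q] - F*[ij,p])/(EG - F^2)
Gamma_ppp = 0, Gamma_ppq = 0, Gamma_pqq = 0, Gamma_qpp = 0, Gamma_qpq = 0, Gamma_qqq = 0
X = (-10/3, 0), Y = (-3, 4/3) at the point

Answer: (nabla_X Y)^p = 10, (nabla_X Y)^q = 0


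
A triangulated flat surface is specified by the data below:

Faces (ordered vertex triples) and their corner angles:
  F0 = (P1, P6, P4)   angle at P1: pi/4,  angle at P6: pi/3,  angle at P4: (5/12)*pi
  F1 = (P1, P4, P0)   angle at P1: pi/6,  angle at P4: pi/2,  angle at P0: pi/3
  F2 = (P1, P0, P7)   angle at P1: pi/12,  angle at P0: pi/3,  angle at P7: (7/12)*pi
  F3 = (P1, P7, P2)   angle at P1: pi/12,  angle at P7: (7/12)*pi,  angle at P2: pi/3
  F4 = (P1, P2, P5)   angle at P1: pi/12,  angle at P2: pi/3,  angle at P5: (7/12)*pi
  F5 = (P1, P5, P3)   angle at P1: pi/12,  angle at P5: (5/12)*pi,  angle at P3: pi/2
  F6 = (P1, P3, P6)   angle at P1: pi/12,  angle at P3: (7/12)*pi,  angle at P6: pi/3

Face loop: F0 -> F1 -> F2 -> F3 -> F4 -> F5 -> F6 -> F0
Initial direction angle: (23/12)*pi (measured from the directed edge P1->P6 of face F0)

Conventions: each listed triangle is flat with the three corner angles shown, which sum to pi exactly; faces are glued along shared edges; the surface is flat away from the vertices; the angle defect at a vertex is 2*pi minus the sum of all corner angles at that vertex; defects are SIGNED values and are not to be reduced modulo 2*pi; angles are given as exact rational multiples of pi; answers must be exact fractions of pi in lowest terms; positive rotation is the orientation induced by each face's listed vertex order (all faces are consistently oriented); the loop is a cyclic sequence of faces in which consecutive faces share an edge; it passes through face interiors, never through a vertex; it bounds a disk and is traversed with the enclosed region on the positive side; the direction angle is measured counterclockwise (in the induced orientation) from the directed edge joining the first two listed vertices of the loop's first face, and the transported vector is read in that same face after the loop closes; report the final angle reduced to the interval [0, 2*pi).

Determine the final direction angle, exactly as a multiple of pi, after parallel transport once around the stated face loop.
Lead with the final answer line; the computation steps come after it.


Answer: final direction angle = (13/12)*pi

enclosed vertex P1: corner angles sum to (5/6)*pi, defect = 2*pi - (5/6)*pi = (7/6)*pi
transport around the loop rotates by the sum of enclosed defects; add to the initial angle mod 2*pi
final angle = (23/12)*pi + (7/6)*pi = (13/12)*pi (mod 2*pi)
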